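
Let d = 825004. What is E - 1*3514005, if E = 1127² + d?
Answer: -1418872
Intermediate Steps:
E = 2095133 (E = 1127² + 825004 = 1270129 + 825004 = 2095133)
E - 1*3514005 = 2095133 - 1*3514005 = 2095133 - 3514005 = -1418872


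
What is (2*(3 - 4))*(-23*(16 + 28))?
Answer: 2024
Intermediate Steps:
(2*(3 - 4))*(-23*(16 + 28)) = (2*(-1))*(-23*44) = -2*(-1012) = 2024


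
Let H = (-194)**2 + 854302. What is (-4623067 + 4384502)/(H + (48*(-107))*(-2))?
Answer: -47713/180442 ≈ -0.26442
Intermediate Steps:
H = 891938 (H = 37636 + 854302 = 891938)
(-4623067 + 4384502)/(H + (48*(-107))*(-2)) = (-4623067 + 4384502)/(891938 + (48*(-107))*(-2)) = -238565/(891938 - 5136*(-2)) = -238565/(891938 + 10272) = -238565/902210 = -238565*1/902210 = -47713/180442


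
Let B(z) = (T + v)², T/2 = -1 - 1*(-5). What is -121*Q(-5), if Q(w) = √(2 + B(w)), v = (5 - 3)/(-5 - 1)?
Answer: -121*√547/3 ≈ -943.32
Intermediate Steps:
T = 8 (T = 2*(-1 - 1*(-5)) = 2*(-1 + 5) = 2*4 = 8)
v = -⅓ (v = 2/(-6) = 2*(-⅙) = -⅓ ≈ -0.33333)
B(z) = 529/9 (B(z) = (8 - ⅓)² = (23/3)² = 529/9)
Q(w) = √547/3 (Q(w) = √(2 + 529/9) = √(547/9) = √547/3)
-121*Q(-5) = -121*√547/3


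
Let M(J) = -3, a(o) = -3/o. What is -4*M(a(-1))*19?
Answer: 228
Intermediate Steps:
-4*M(a(-1))*19 = -4*(-3)*19 = 12*19 = 228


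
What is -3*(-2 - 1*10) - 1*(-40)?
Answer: 76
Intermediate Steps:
-3*(-2 - 1*10) - 1*(-40) = -3*(-2 - 10) + 40 = -3*(-12) + 40 = 36 + 40 = 76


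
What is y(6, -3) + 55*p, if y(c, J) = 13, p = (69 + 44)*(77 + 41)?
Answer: 733383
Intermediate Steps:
p = 13334 (p = 113*118 = 13334)
y(6, -3) + 55*p = 13 + 55*13334 = 13 + 733370 = 733383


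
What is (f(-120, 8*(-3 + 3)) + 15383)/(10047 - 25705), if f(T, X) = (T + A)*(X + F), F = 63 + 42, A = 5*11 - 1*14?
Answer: -3544/7829 ≈ -0.45268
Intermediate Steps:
A = 41 (A = 55 - 14 = 41)
F = 105
f(T, X) = (41 + T)*(105 + X) (f(T, X) = (T + 41)*(X + 105) = (41 + T)*(105 + X))
(f(-120, 8*(-3 + 3)) + 15383)/(10047 - 25705) = ((4305 + 41*(8*(-3 + 3)) + 105*(-120) - 960*(-3 + 3)) + 15383)/(10047 - 25705) = ((4305 + 41*(8*0) - 12600 - 960*0) + 15383)/(-15658) = ((4305 + 41*0 - 12600 - 120*0) + 15383)*(-1/15658) = ((4305 + 0 - 12600 + 0) + 15383)*(-1/15658) = (-8295 + 15383)*(-1/15658) = 7088*(-1/15658) = -3544/7829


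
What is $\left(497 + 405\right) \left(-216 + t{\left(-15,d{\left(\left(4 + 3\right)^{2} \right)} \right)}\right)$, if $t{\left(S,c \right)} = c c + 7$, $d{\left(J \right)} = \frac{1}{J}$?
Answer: $- \frac{452630816}{2401} \approx -1.8852 \cdot 10^{5}$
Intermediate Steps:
$t{\left(S,c \right)} = 7 + c^{2}$ ($t{\left(S,c \right)} = c^{2} + 7 = 7 + c^{2}$)
$\left(497 + 405\right) \left(-216 + t{\left(-15,d{\left(\left(4 + 3\right)^{2} \right)} \right)}\right) = \left(497 + 405\right) \left(-216 + \left(7 + \left(\frac{1}{\left(4 + 3\right)^{2}}\right)^{2}\right)\right) = 902 \left(-216 + \left(7 + \left(\frac{1}{7^{2}}\right)^{2}\right)\right) = 902 \left(-216 + \left(7 + \left(\frac{1}{49}\right)^{2}\right)\right) = 902 \left(-216 + \left(7 + \frac{1}{2401}\right)\right) = 902 \left(-216 + \frac{16808}{2401}\right) = 902 \left(- \frac{501808}{2401}\right) = - \frac{452630816}{2401}$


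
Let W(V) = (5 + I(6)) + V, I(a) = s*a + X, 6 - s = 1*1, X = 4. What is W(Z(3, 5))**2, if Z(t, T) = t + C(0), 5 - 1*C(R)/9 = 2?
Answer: 4761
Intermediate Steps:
C(R) = 27 (C(R) = 45 - 9*2 = 45 - 18 = 27)
s = 5 (s = 6 - 1 = 5)
Z(t, T) = 27 + t (Z(t, T) = t + 27 = 27 + t)
I(a) = 4 + 5*a (I(a) = 5*a + 4 = 4 + 5*a)
W(V) = 39 + V (W(V) = (5 + (4 + 5*6)) + V = (5 + (4 + 30)) + V = (5 + 34) + V = 39 + V)
W(Z(3, 5))**2 = (39 + (27 + 3))**2 = (39 + 30)**2 = 69**2 = 4761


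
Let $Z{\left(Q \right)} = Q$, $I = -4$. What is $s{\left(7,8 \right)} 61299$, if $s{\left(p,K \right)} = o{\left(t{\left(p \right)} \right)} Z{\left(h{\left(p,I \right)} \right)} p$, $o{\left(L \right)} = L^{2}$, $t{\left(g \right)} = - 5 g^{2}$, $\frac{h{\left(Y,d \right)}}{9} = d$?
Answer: $-927227063700$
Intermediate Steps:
$h{\left(Y,d \right)} = 9 d$
$s{\left(p,K \right)} = - 900 p^{5}$ ($s{\left(p,K \right)} = \left(- 5 p^{2}\right)^{2} \cdot 9 \left(-4\right) p = 25 p^{4} \left(-36\right) p = - 900 p^{4} p = - 900 p^{5}$)
$s{\left(7,8 \right)} 61299 = - 900 \cdot 7^{5} \cdot 61299 = \left(-900\right) 16807 \cdot 61299 = \left(-15126300\right) 61299 = -927227063700$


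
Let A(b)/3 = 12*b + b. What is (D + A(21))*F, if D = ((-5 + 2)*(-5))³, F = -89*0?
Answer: 0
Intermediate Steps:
F = 0
A(b) = 39*b (A(b) = 3*(12*b + b) = 3*(13*b) = 39*b)
D = 3375 (D = (-3*(-5))³ = 15³ = 3375)
(D + A(21))*F = (3375 + 39*21)*0 = (3375 + 819)*0 = 4194*0 = 0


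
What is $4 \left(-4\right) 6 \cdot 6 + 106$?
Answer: $-470$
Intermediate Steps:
$4 \left(-4\right) 6 \cdot 6 + 106 = 4 \left(\left(-24\right) 6\right) + 106 = 4 \left(-144\right) + 106 = -576 + 106 = -470$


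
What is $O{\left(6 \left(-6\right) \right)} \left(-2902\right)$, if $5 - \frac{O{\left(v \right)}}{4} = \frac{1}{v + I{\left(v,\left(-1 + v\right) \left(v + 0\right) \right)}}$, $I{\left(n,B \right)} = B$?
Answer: $- \frac{9401029}{162} \approx -58031.0$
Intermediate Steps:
$O{\left(v \right)} = 20 - \frac{4}{v + v \left(-1 + v\right)}$ ($O{\left(v \right)} = 20 - \frac{4}{v + \left(-1 + v\right) \left(v + 0\right)} = 20 - \frac{4}{v + \left(-1 + v\right) v} = 20 - \frac{4}{v + v \left(-1 + v\right)}$)
$O{\left(6 \left(-6\right) \right)} \left(-2902\right) = \left(20 - \frac{4}{1296}\right) \left(-2902\right) = \left(20 - \frac{1}{324}\right) \left(-2902\right) = \frac{6479}{324} \left(-2902\right) = - \frac{9401029}{162}$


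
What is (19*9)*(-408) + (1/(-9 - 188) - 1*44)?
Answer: -13752965/197 ≈ -69812.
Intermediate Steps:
(19*9)*(-408) + (1/(-9 - 188) - 1*44) = 171*(-408) + (1/(-197) - 44) = -69768 + (-1/197 - 44) = -69768 - 8669/197 = -13752965/197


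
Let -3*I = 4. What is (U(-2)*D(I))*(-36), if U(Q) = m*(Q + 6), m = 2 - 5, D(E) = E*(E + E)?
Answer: 1536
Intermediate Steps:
I = -4/3 (I = -1/3*4 = -4/3 ≈ -1.3333)
D(E) = 2*E**2 (D(E) = E*(2*E) = 2*E**2)
m = -3
U(Q) = -18 - 3*Q (U(Q) = -3*(Q + 6) = -3*(6 + Q) = -18 - 3*Q)
(U(-2)*D(I))*(-36) = ((-18 - 3*(-2))*(2*(-4/3)**2))*(-36) = ((-18 + 6)*(2*(16/9)))*(-36) = -12*32/9*(-36) = -128/3*(-36) = 1536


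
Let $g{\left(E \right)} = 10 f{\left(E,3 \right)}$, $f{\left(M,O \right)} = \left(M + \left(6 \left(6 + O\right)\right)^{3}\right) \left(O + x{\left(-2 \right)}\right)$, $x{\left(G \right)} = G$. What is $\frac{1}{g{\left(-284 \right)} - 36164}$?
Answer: $\frac{1}{1535636} \approx 6.512 \cdot 10^{-7}$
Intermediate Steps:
$f{\left(M,O \right)} = \left(-2 + O\right) \left(M + \left(36 + 6 O\right)^{3}\right)$ ($f{\left(M,O \right)} = \left(M + \left(6 \left(6 + O\right)\right)^{3}\right) \left(O - 2\right) = \left(M + \left(36 + 6 O\right)^{3}\right) \left(-2 + O\right) = \left(-2 + O\right) \left(M + \left(36 + 6 O\right)^{3}\right)$)
$g{\left(E \right)} = 1574640 + 10 E$ ($g{\left(E \right)} = 10 \left(- 432 \left(6 + 3\right)^{3} - 2 E + E 3 + 216 \cdot 3 \left(6 + 3\right)^{3}\right) = 10 \left(- 432 \cdot 9^{3} - 2 E + 3 E + 216 \cdot 3 \cdot 9^{3}\right) = 10 \left(\left(-432\right) 729 - 2 E + 3 E + 216 \cdot 3 \cdot 729\right) = 10 \left(-314928 - 2 E + 3 E + 472392\right) = 10 \left(157464 + E\right) = 1574640 + 10 E$)
$\frac{1}{g{\left(-284 \right)} - 36164} = \frac{1}{\left(1574640 + 10 \left(-284\right)\right) - 36164} = \frac{1}{\left(1574640 - 2840\right) - 36164} = \frac{1}{1571800 - 36164} = \frac{1}{1535636}$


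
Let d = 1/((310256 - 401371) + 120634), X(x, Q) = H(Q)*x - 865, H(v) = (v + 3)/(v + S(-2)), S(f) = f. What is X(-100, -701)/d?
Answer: -20010782505/703 ≈ -2.8465e+7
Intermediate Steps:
H(v) = (3 + v)/(-2 + v) (H(v) = (v + 3)/(v - 2) = (3 + v)/(-2 + v))
X(x, Q) = -865 + x*(3 + Q)/(-2 + Q) (X(x, Q) = ((3 + Q)/(-2 + Q))*x - 865 = x*(3 + Q)/(-2 + Q) - 865 = -865 + x*(3 + Q)/(-2 + Q))
d = 1/29519 (d = 1/(-91115 + 120634) = 1/29519 ≈ 3.3877e-5)
X(-100, -701)/d = ((1730 - 865*(-701) - 100*(3 - 701))/(-2 - 701))/(1/29519) = ((1730 + 606365 - 100*(-698))/(-703))*29519 = -(1730 + 606365 + 69800)/703*29519 = -1/703*677895*29519 = -677895/703*29519 = -20010782505/703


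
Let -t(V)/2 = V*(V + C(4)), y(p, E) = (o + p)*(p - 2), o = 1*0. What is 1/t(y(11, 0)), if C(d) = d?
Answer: -1/20394 ≈ -4.9034e-5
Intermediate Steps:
o = 0
y(p, E) = p*(-2 + p) (y(p, E) = (0 + p)*(p - 2) = p*(-2 + p))
t(V) = -2*V*(4 + V) (t(V) = -2*V*(V + 4) = -2*V*(4 + V))
1/t(y(11, 0)) = 1/(-2*11*(-2 + 11)*(4 + 11*(-2 + 11))) = 1/(-2*11*9*(4 + 11*9)) = 1/(-2*99*(4 + 99)) = 1/(-2*99*103) = 1/(-20394) = -1/20394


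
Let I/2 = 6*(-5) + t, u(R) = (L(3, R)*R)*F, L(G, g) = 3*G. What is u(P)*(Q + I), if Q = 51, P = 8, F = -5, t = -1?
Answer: 3960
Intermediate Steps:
u(R) = -45*R (u(R) = ((3*3)*R)*(-5) = (9*R)*(-5) = -45*R)
I = -62 (I = 2*(6*(-5) - 1) = 2*(-30 - 1) = 2*(-31) = -62)
u(P)*(Q + I) = (-45*8)*(51 - 62) = -360*(-11) = 3960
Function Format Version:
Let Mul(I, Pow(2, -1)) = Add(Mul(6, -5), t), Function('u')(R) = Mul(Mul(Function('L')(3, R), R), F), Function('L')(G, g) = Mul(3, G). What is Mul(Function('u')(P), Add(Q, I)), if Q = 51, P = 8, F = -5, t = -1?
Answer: 3960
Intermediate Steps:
Function('u')(R) = Mul(-45, R) (Function('u')(R) = Mul(Mul(Mul(3, 3), R), -5) = Mul(Mul(9, R), -5) = Mul(-45, R))
I = -62 (I = Mul(2, Add(Mul(6, -5), -1)) = Mul(2, Add(-30, -1)) = Mul(2, -31) = -62)
Mul(Function('u')(P), Add(Q, I)) = Mul(Mul(-45, 8), Add(51, -62)) = Mul(-360, -11) = 3960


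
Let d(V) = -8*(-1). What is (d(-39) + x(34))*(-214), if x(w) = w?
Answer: -8988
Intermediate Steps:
d(V) = 8
(d(-39) + x(34))*(-214) = (8 + 34)*(-214) = 42*(-214) = -8988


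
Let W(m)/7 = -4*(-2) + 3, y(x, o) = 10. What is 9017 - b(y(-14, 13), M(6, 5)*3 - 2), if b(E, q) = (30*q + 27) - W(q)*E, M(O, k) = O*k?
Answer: 7120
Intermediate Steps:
W(m) = 77 (W(m) = 7*(-4*(-2) + 3) = 7*(8 + 3) = 7*11 = 77)
b(E, q) = 27 - 77*E + 30*q (b(E, q) = (30*q + 27) - 77*E = (27 + 30*q) - 77*E = 27 - 77*E + 30*q)
9017 - b(y(-14, 13), M(6, 5)*3 - 2) = 9017 - (27 - 77*10 + 30*((6*5)*3 - 2)) = 9017 - (27 - 770 + 30*(30*3 - 2)) = 9017 - (27 - 770 + 30*(90 - 2)) = 9017 - (27 - 770 + 30*88) = 9017 - (27 - 770 + 2640) = 9017 - 1*1897 = 9017 - 1897 = 7120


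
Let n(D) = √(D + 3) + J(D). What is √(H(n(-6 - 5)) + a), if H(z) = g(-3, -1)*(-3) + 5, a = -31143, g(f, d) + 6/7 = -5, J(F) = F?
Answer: I*√1524901/7 ≈ 176.41*I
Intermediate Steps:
g(f, d) = -41/7 (g(f, d) = -6/7 - 5 = -41/7)
n(D) = D + √(3 + D) (n(D) = √(D + 3) + D = √(3 + D) + D = D + √(3 + D))
H(z) = 158/7 (H(z) = -41/7*(-3) + 5 = 123/7 + 5 = 158/7)
√(H(n(-6 - 5)) + a) = √(158/7 - 31143) = √(-217843/7) = I*√1524901/7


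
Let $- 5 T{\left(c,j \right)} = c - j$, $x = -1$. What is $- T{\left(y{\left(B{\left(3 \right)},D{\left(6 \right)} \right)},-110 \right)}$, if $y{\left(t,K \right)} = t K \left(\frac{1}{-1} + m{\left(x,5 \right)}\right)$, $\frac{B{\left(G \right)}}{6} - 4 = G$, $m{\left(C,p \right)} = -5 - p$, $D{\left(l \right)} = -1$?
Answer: $\frac{572}{5} \approx 114.4$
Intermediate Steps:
$B{\left(G \right)} = 24 + 6 G$
$y{\left(t,K \right)} = - 11 K t$ ($y{\left(t,K \right)} = t K \left(\frac{1}{-1} - 10\right) = K t \left(-1 - 10\right) = K t \left(-11\right) = - 11 K t$)
$T{\left(c,j \right)} = - \frac{c}{5} + \frac{j}{5}$ ($T{\left(c,j \right)} = - \frac{c - j}{5} = - \frac{c}{5} + \frac{j}{5}$)
$- T{\left(y{\left(B{\left(3 \right)},D{\left(6 \right)} \right)},-110 \right)} = - (- \frac{\left(-11\right) \left(-1\right) \left(24 + 6 \cdot 3\right)}{5} + \frac{1}{5} \left(-110\right)) = - (- \frac{\left(-11\right) \left(-1\right) \left(24 + 18\right)}{5} - 22) = - (- \frac{\left(-11\right) \left(-1\right) 42}{5} - 22) = - (\left(- \frac{1}{5}\right) 462 - 22) = - (- \frac{462}{5} - 22) = \left(-1\right) \left(- \frac{572}{5}\right) = \frac{572}{5}$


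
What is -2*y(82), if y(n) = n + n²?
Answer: -13612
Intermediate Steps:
-2*y(82) = -164*(1 + 82) = -164*83 = -2*6806 = -13612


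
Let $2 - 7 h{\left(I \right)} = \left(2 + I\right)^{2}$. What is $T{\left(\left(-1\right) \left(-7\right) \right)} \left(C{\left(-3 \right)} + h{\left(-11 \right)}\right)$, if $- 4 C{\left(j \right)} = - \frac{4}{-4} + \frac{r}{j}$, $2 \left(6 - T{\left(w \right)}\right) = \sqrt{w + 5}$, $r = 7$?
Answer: $- \frac{460}{7} + \frac{230 \sqrt{3}}{21} \approx -46.744$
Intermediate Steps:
$T{\left(w \right)} = 6 - \frac{\sqrt{5 + w}}{2}$ ($T{\left(w \right)} = 6 - \frac{\sqrt{w + 5}}{2} = 6 - \frac{\sqrt{5 + w}}{2}$)
$h{\left(I \right)} = \frac{2}{7} - \frac{\left(2 + I\right)^{2}}{7}$
$C{\left(j \right)} = - \frac{1}{4} - \frac{7}{4 j}$ ($C{\left(j \right)} = - \frac{- \frac{4}{-4} + \frac{7}{j}}{4} = - \frac{\left(-4\right) \left(- \frac{1}{4}\right) + \frac{7}{j}}{4} = - \frac{1 + \frac{7}{j}}{4} = - \frac{1}{4} - \frac{7}{4 j}$)
$T{\left(\left(-1\right) \left(-7\right) \right)} \left(C{\left(-3 \right)} + h{\left(-11 \right)}\right) = \left(6 - \frac{\sqrt{5 - -7}}{2}\right) \left(\frac{-7 - -3}{4 \left(-3\right)} + \left(\frac{2}{7} - \frac{\left(2 - 11\right)^{2}}{7}\right)\right) = \left(6 - \frac{\sqrt{5 + 7}}{2}\right) \left(\frac{1}{4} \left(- \frac{1}{3}\right) \left(-7 + 3\right) + \left(\frac{2}{7} - \frac{\left(-9\right)^{2}}{7}\right)\right) = \left(6 - \frac{\sqrt{12}}{2}\right) \left(\frac{1}{4} \left(- \frac{1}{3}\right) \left(-4\right) + \left(\frac{2}{7} - \frac{81}{7}\right)\right) = \left(6 - \frac{2 \sqrt{3}}{2}\right) \left(\frac{1}{3} + \left(\frac{2}{7} - \frac{81}{7}\right)\right) = \left(6 - \sqrt{3}\right) \left(\frac{1}{3} - \frac{79}{7}\right) = \left(6 - \sqrt{3}\right) \left(- \frac{230}{21}\right) = - \frac{460}{7} + \frac{230 \sqrt{3}}{21}$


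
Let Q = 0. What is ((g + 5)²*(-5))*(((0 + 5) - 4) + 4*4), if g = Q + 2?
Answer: -4165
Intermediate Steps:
g = 2 (g = 0 + 2 = 2)
((g + 5)²*(-5))*(((0 + 5) - 4) + 4*4) = ((2 + 5)²*(-5))*(((0 + 5) - 4) + 4*4) = (7²*(-5))*((5 - 4) + 16) = (49*(-5))*(1 + 16) = -245*17 = -4165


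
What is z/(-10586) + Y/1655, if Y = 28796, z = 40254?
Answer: 119107043/8759915 ≈ 13.597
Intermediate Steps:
z/(-10586) + Y/1655 = 40254/(-10586) + 28796/1655 = 40254*(-1/10586) + 28796*(1/1655) = -20127/5293 + 28796/1655 = 119107043/8759915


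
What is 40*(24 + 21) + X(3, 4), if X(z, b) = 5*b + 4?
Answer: 1824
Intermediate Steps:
X(z, b) = 4 + 5*b
40*(24 + 21) + X(3, 4) = 40*(24 + 21) + (4 + 5*4) = 40*45 + (4 + 20) = 1800 + 24 = 1824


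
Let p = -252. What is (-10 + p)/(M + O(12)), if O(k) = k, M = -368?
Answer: 131/178 ≈ 0.73596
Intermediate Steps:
(-10 + p)/(M + O(12)) = (-10 - 252)/(-368 + 12) = -262/(-356) = -262*(-1/356) = 131/178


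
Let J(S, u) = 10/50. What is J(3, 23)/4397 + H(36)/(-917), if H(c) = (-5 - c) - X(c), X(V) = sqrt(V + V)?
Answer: 902302/20160245 + 6*sqrt(2)/917 ≈ 0.054010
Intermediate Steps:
X(V) = sqrt(2)*sqrt(V) (X(V) = sqrt(2*V) = sqrt(2)*sqrt(V))
H(c) = -5 - c - sqrt(2)*sqrt(c) (H(c) = (-5 - c) - sqrt(2)*sqrt(c) = -5 - c - sqrt(2)*sqrt(c))
J(S, u) = 1/5 (J(S, u) = 10*(1/50) = 1/5)
J(3, 23)/4397 + H(36)/(-917) = (1/5)/4397 + (-5 - 1*36 - sqrt(2)*sqrt(36))/(-917) = (1/5)*(1/4397) + (-5 - 36 - 1*sqrt(2)*6)*(-1/917) = 1/21985 + (-5 - 36 - 6*sqrt(2))*(-1/917) = 1/21985 + (-41 - 6*sqrt(2))*(-1/917) = 1/21985 + (41/917 + 6*sqrt(2)/917) = 902302/20160245 + 6*sqrt(2)/917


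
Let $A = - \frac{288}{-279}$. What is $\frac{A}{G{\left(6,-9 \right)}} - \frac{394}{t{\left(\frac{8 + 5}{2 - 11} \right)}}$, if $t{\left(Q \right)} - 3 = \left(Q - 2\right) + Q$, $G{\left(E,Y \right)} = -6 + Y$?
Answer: $\frac{1648346}{7905} \approx 208.52$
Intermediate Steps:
$A = \frac{32}{31}$ ($A = \left(-288\right) \left(- \frac{1}{279}\right) = \frac{32}{31} \approx 1.0323$)
$t{\left(Q \right)} = 1 + 2 Q$ ($t{\left(Q \right)} = 3 + \left(\left(Q - 2\right) + Q\right) = 3 + \left(\left(-2 + Q\right) + Q\right) = 3 + \left(-2 + 2 Q\right) = 1 + 2 Q$)
$\frac{A}{G{\left(6,-9 \right)}} - \frac{394}{t{\left(\frac{8 + 5}{2 - 11} \right)}} = \frac{32}{31 \left(-6 - 9\right)} - \frac{394}{1 + 2 \frac{8 + 5}{2 - 11}} = \frac{32}{31 \left(-15\right)} - \frac{394}{1 + 2 \frac{13}{-9}} = \frac{32}{31} \left(- \frac{1}{15}\right) - \frac{394}{1 + 2 \cdot 13 \left(- \frac{1}{9}\right)} = - \frac{32}{465} - \frac{394}{1 + 2 \left(- \frac{13}{9}\right)} = - \frac{32}{465} - \frac{394}{1 - \frac{26}{9}} = - \frac{32}{465} - \frac{394}{- \frac{17}{9}} = - \frac{32}{465} - - \frac{3546}{17} = - \frac{32}{465} + \frac{3546}{17} = \frac{1648346}{7905}$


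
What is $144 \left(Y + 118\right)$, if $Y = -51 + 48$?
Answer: $16560$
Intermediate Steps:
$Y = -3$
$144 \left(Y + 118\right) = 144 \left(-3 + 118\right) = 144 \cdot 115 = 16560$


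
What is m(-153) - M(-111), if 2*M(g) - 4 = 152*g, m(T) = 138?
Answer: 8572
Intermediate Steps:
M(g) = 2 + 76*g (M(g) = 2 + (152*g)/2 = 2 + 76*g)
m(-153) - M(-111) = 138 - (2 + 76*(-111)) = 138 - (2 - 8436) = 138 - 1*(-8434) = 138 + 8434 = 8572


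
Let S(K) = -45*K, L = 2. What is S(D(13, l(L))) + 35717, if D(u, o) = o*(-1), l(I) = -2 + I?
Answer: 35717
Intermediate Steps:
D(u, o) = -o
S(D(13, l(L))) + 35717 = -(-45)*(-2 + 2) + 35717 = -(-45)*0 + 35717 = -45*0 + 35717 = 0 + 35717 = 35717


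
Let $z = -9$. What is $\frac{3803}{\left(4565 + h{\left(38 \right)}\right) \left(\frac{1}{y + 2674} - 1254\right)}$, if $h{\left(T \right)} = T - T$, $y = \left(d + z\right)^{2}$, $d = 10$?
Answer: $- \frac{2034605}{3062611937} \approx -0.00066434$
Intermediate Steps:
$y = 1$ ($y = \left(10 - 9\right)^{2} = 1^{2} = 1$)
$h{\left(T \right)} = 0$
$\frac{3803}{\left(4565 + h{\left(38 \right)}\right) \left(\frac{1}{y + 2674} - 1254\right)} = \frac{3803}{\left(4565 + 0\right) \left(\frac{1}{1 + 2674} - 1254\right)} = \frac{3803}{4565 \left(\frac{1}{2675} - 1254\right)} = \frac{3803}{4565 \left(- \frac{3354449}{2675}\right)} = \frac{3803}{- \frac{3062611937}{535}} = 3803 \left(- \frac{535}{3062611937}\right) = - \frac{2034605}{3062611937}$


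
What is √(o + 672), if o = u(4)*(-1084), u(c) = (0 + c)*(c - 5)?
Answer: 4*√313 ≈ 70.767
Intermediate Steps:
u(c) = c*(-5 + c)
o = 4336 (o = (4*(-5 + 4))*(-1084) = (4*(-1))*(-1084) = -4*(-1084) = 4336)
√(o + 672) = √(4336 + 672) = √5008 = 4*√313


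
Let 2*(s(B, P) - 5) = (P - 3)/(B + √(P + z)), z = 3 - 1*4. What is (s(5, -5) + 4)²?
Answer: (-1195*I + 738*√6)/(-19*I + 10*√6) ≈ 69.703 + 5.2813*I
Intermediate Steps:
z = -1 (z = 3 - 4 = -1)
s(B, P) = 5 + (-3 + P)/(2*(B + √(-1 + P))) (s(B, P) = 5 + ((P - 3)/(B + √(P - 1)))/2 = 5 + ((-3 + P)/(B + √(-1 + P)))/2 = 5 + (-3 + P)/(2*(B + √(-1 + P))))
(s(5, -5) + 4)² = ((-3 - 5 + 10*5 + 10*√(-1 - 5))/(2*(5 + √(-1 - 5))) + 4)² = ((-3 - 5 + 50 + 10*√(-6))/(2*(5 + √(-6))) + 4)² = ((-3 - 5 + 50 + 10*(I*√6))/(2*(5 + I*√6)) + 4)² = ((-3 - 5 + 50 + 10*I*√6)/(2*(5 + I*√6)) + 4)² = ((42 + 10*I*√6)/(2*(5 + I*√6)) + 4)² = (4 + (42 + 10*I*√6)/(2*(5 + I*√6)))²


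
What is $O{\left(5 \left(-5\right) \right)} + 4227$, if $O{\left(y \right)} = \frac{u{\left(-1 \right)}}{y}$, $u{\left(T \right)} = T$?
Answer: $\frac{105676}{25} \approx 4227.0$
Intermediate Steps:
$O{\left(y \right)} = - \frac{1}{y}$
$O{\left(5 \left(-5\right) \right)} + 4227 = - \frac{1}{5 \left(-5\right)} + 4227 = - \frac{1}{-25} + 4227 = \left(-1\right) \left(- \frac{1}{25}\right) + 4227 = \frac{1}{25} + 4227 = \frac{105676}{25}$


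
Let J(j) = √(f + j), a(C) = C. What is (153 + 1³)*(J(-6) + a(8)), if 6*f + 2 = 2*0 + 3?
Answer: 1232 + 77*I*√210/3 ≈ 1232.0 + 371.95*I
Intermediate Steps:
f = ⅙ (f = -⅓ + (2*0 + 3)/6 = -⅓ + (0 + 3)/6 = -⅓ + (⅙)*3 = -⅓ + ½ = ⅙ ≈ 0.16667)
J(j) = √(⅙ + j)
(153 + 1³)*(J(-6) + a(8)) = (153 + 1³)*(√(6 + 36*(-6))/6 + 8) = (153 + 1)*(√(6 - 216)/6 + 8) = 154*(√(-210)/6 + 8) = 154*((I*√210)/6 + 8) = 154*(I*√210/6 + 8) = 154*(8 + I*√210/6) = 1232 + 77*I*√210/3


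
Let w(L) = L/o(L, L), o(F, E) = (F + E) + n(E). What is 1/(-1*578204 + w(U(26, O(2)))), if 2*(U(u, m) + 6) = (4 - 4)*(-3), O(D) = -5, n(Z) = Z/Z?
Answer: -11/6360238 ≈ -1.7295e-6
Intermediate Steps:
n(Z) = 1
o(F, E) = 1 + E + F (o(F, E) = (F + E) + 1 = (E + F) + 1 = 1 + E + F)
U(u, m) = -6 (U(u, m) = -6 + ((4 - 4)*(-3))/2 = -6 + (0*(-3))/2 = -6 + (1/2)*0 = -6 + 0 = -6)
w(L) = L/(1 + 2*L) (w(L) = L/(1 + L + L) = L/(1 + 2*L))
1/(-1*578204 + w(U(26, O(2)))) = 1/(-1*578204 - 6/(1 + 2*(-6))) = 1/(-578204 - 6/(1 - 12)) = 1/(-578204 - 6/(-11)) = 1/(-578204 - 6*(-1/11)) = 1/(-578204 + 6/11) = 1/(-6360238/11) = -11/6360238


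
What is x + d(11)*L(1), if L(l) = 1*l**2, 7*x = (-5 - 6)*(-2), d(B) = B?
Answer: 99/7 ≈ 14.143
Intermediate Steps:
x = 22/7 (x = ((-5 - 6)*(-2))/7 = (-11*(-2))/7 = (1/7)*22 = 22/7 ≈ 3.1429)
L(l) = l**2
x + d(11)*L(1) = 22/7 + 11*1**2 = 22/7 + 11*1 = 22/7 + 11 = 99/7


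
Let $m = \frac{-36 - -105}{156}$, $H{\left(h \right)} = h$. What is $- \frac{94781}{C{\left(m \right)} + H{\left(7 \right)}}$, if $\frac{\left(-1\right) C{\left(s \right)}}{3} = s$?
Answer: $- \frac{4928612}{295} \approx -16707.0$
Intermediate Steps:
$m = \frac{23}{52}$ ($m = \left(-36 + 105\right) \frac{1}{156} = 69 \cdot \frac{1}{156} = \frac{23}{52} \approx 0.44231$)
$C{\left(s \right)} = - 3 s$
$- \frac{94781}{C{\left(m \right)} + H{\left(7 \right)}} = - \frac{94781}{\left(-3\right) \frac{23}{52} + 7} = - \frac{94781}{- \frac{69}{52} + 7} = - \frac{94781}{\frac{295}{52}} = \left(-94781\right) \frac{52}{295} = - \frac{4928612}{295}$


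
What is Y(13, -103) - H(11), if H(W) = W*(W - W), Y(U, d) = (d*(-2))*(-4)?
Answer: -824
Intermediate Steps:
Y(U, d) = 8*d (Y(U, d) = -2*d*(-4) = 8*d)
H(W) = 0 (H(W) = W*0 = 0)
Y(13, -103) - H(11) = 8*(-103) - 1*0 = -824 + 0 = -824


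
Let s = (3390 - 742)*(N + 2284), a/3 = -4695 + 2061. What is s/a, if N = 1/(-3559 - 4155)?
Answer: -3887876350/5079669 ≈ -765.38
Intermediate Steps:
N = -1/7714 (N = 1/(-7714) = -1/7714 ≈ -0.00012963)
a = -7902 (a = 3*(-4695 + 2061) = 3*(-2634) = -7902)
s = 23327258100/3857 (s = (3390 - 742)*(-1/7714 + 2284) = 2648*(17618775/7714) = 23327258100/3857 ≈ 6.0480e+6)
s/a = (23327258100/3857)/(-7902) = (23327258100/3857)*(-1/7902) = -3887876350/5079669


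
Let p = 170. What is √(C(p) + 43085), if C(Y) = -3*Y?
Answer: 5*√1703 ≈ 206.34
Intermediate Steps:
√(C(p) + 43085) = √(-3*170 + 43085) = √(-510 + 43085) = √42575 = 5*√1703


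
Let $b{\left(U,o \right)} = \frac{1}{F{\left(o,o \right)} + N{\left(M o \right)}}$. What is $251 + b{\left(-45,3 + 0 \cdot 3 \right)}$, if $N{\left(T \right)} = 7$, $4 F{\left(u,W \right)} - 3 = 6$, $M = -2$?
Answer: $\frac{9291}{37} \approx 251.11$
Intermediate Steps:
$F{\left(u,W \right)} = \frac{9}{4}$ ($F{\left(u,W \right)} = \frac{3}{4} + \frac{1}{4} \cdot 6 = \frac{3}{4} + \frac{3}{2} = \frac{9}{4}$)
$b{\left(U,o \right)} = \frac{4}{37}$ ($b{\left(U,o \right)} = \frac{1}{\frac{9}{4} + 7} = \frac{1}{\frac{37}{4}} = \frac{4}{37}$)
$251 + b{\left(-45,3 + 0 \cdot 3 \right)} = 251 + \frac{4}{37} = \frac{9291}{37}$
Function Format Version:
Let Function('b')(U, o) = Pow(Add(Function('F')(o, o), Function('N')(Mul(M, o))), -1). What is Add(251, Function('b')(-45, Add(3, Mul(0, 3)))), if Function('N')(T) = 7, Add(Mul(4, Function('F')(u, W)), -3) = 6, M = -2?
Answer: Rational(9291, 37) ≈ 251.11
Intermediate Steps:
Function('F')(u, W) = Rational(9, 4) (Function('F')(u, W) = Add(Rational(3, 4), Mul(Rational(1, 4), 6)) = Add(Rational(3, 4), Rational(3, 2)) = Rational(9, 4))
Function('b')(U, o) = Rational(4, 37) (Function('b')(U, o) = Pow(Add(Rational(9, 4), 7), -1) = Pow(Rational(37, 4), -1) = Rational(4, 37))
Add(251, Function('b')(-45, Add(3, Mul(0, 3)))) = Add(251, Rational(4, 37)) = Rational(9291, 37)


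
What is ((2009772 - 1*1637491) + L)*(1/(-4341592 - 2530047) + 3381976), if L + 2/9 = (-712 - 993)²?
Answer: 228630426291650491192/20614917 ≈ 1.1091e+13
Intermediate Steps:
L = 26163223/9 (L = -2/9 + (-712 - 993)² = -2/9 + (-1705)² = -2/9 + 2907025 = 26163223/9 ≈ 2.9070e+6)
((2009772 - 1*1637491) + L)*(1/(-4341592 - 2530047) + 3381976) = ((2009772 - 1*1637491) + 26163223/9)*(1/(-4341592 - 2530047) + 3381976) = ((2009772 - 1637491) + 26163223/9)*(1/(-6871639) + 3381976) = (372281 + 26163223/9)*(-1/6871639 + 3381976) = (29513752/9)*(23239718178663/6871639) = 228630426291650491192/20614917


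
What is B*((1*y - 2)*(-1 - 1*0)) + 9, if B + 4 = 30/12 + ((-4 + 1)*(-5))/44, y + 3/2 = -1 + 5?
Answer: 843/88 ≈ 9.5795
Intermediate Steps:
y = 5/2 (y = -3/2 + (-1 + 5) = -3/2 + 4 = 5/2 ≈ 2.5000)
B = -51/44 (B = -4 + (30/12 + ((-4 + 1)*(-5))/44) = -4 + (30*(1/12) - 3*(-5)*(1/44)) = -4 + (5/2 + 15*(1/44)) = -4 + (5/2 + 15/44) = -4 + 125/44 = -51/44 ≈ -1.1591)
B*((1*y - 2)*(-1 - 1*0)) + 9 = -51*(1*(5/2) - 2)*(-1 - 1*0)/44 + 9 = -51*(5/2 - 2)*(-1 + 0)/44 + 9 = -51*(-1)/88 + 9 = -51/44*(-½) + 9 = 51/88 + 9 = 843/88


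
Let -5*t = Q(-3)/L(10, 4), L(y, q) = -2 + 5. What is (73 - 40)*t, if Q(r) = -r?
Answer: -33/5 ≈ -6.6000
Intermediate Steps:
L(y, q) = 3
t = -⅕ (t = -(-1*(-3))/(5*3) = -3/(5*3) = -⅕*1 = -⅕ ≈ -0.20000)
(73 - 40)*t = (73 - 40)*(-⅕) = 33*(-⅕) = -33/5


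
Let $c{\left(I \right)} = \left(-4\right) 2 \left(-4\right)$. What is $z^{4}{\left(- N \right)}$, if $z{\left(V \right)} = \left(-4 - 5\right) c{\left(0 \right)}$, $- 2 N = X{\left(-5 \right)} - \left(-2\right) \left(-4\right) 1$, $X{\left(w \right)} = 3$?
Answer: $6879707136$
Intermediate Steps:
$c{\left(I \right)} = 32$ ($c{\left(I \right)} = \left(-8\right) \left(-4\right) = 32$)
$N = \frac{5}{2}$ ($N = - \frac{3 - \left(-2\right) \left(-4\right) 1}{2} = - \frac{3 - 8 \cdot 1}{2} = - \frac{3 - 8}{2} = \left(- \frac{1}{2}\right) \left(-5\right) = \frac{5}{2} \approx 2.5$)
$z{\left(V \right)} = -288$ ($z{\left(V \right)} = \left(-4 - 5\right) 32 = \left(-9\right) 32 = -288$)
$z^{4}{\left(- N \right)} = \left(-288\right)^{4} = 6879707136$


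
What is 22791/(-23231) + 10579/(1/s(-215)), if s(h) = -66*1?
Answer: -16220232225/23231 ≈ -6.9822e+5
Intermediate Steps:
s(h) = -66
22791/(-23231) + 10579/(1/s(-215)) = 22791/(-23231) + 10579/(1/(-66)) = 22791*(-1/23231) + 10579/(-1/66) = -22791/23231 + 10579*(-66) = -22791/23231 - 698214 = -16220232225/23231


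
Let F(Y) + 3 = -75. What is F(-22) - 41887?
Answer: -41965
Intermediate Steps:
F(Y) = -78 (F(Y) = -3 - 75 = -78)
F(-22) - 41887 = -78 - 41887 = -41965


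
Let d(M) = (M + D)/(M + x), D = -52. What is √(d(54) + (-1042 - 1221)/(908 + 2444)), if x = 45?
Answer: I*√2003375594/55308 ≈ 0.80927*I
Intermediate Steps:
d(M) = (-52 + M)/(45 + M) (d(M) = (M - 52)/(M + 45) = (-52 + M)/(45 + M))
√(d(54) + (-1042 - 1221)/(908 + 2444)) = √((-52 + 54)/(45 + 54) + (-1042 - 1221)/(908 + 2444)) = √(2/99 - 2263/3352) = √(-217333/331848) = I*√2003375594/55308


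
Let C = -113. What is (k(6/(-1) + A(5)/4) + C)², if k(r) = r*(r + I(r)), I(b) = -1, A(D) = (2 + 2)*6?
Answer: 12769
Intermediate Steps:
A(D) = 24 (A(D) = 4*6 = 24)
k(r) = r*(-1 + r) (k(r) = r*(r - 1) = r*(-1 + r))
(k(6/(-1) + A(5)/4) + C)² = ((6/(-1) + 24/4)*(-1 + (6/(-1) + 24/4)) - 113)² = ((6*(-1) + 24*(¼))*(-1 + (6*(-1) + 24*(¼))) - 113)² = ((-6 + 6)*(-1 + (-6 + 6)) - 113)² = (0*(-1 + 0) - 113)² = (0*(-1) - 113)² = (0 - 113)² = (-113)² = 12769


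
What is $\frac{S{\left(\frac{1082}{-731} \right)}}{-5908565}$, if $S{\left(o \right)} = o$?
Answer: $\frac{1082}{4319161015} \approx 2.5051 \cdot 10^{-7}$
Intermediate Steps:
$\frac{S{\left(\frac{1082}{-731} \right)}}{-5908565} = \frac{1082 \frac{1}{-731}}{-5908565} = 1082 \left(- \frac{1}{731}\right) \left(- \frac{1}{5908565}\right) = \left(- \frac{1082}{731}\right) \left(- \frac{1}{5908565}\right) = \frac{1082}{4319161015}$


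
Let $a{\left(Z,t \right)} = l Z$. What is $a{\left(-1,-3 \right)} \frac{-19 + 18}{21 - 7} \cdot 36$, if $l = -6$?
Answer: $- \frac{108}{7} \approx -15.429$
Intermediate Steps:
$a{\left(Z,t \right)} = - 6 Z$
$a{\left(-1,-3 \right)} \frac{-19 + 18}{21 - 7} \cdot 36 = \left(-6\right) \left(-1\right) \frac{-19 + 18}{21 - 7} \cdot 36 = 6 \left(- \frac{1}{14}\right) 36 = \left(- \frac{3}{7}\right) 36 = - \frac{108}{7}$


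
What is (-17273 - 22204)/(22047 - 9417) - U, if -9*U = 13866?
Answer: 19419143/12630 ≈ 1537.5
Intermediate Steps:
U = -4622/3 (U = -⅑*13866 = -4622/3 ≈ -1540.7)
(-17273 - 22204)/(22047 - 9417) - U = (-17273 - 22204)/(22047 - 9417) - 1*(-4622/3) = -39477/12630 + 4622/3 = -39477*1/12630 + 4622/3 = -13159/4210 + 4622/3 = 19419143/12630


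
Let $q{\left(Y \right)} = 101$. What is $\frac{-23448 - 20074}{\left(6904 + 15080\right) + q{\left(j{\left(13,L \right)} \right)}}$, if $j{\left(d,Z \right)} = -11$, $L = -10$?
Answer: $- \frac{43522}{22085} \approx -1.9707$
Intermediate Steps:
$\frac{-23448 - 20074}{\left(6904 + 15080\right) + q{\left(j{\left(13,L \right)} \right)}} = \frac{-23448 - 20074}{\left(6904 + 15080\right) + 101} = - \frac{43522}{21984 + 101} = - \frac{43522}{22085}$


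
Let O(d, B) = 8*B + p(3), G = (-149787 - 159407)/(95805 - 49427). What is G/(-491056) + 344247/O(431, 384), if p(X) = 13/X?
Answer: 11759923972773457/105091523602736 ≈ 111.90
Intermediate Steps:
G = -154597/23189 (G = -309194/46378 = -309194*1/46378 = -154597/23189 ≈ -6.6668)
O(d, B) = 13/3 + 8*B (O(d, B) = 8*B + 13/3 = 13/3 + 8*B)
G/(-491056) + 344247/O(431, 384) = -154597/23189/(-491056) + 344247/(13/3 + 8*384) = -154597/23189*(-1/491056) + 344247/(13/3 + 3072) = 154597/11387097584 + 344247/(9229/3) = 154597/11387097584 + 344247*(3/9229) = 154597/11387097584 + 1032741/9229 = 11759923972773457/105091523602736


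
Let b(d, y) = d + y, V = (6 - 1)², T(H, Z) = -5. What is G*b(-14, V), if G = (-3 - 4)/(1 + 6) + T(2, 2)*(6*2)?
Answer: -671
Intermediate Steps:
V = 25 (V = 5² = 25)
G = -61 (G = (-3 - 4)/(1 + 6) - 30*2 = -7/7 - 5*12 = -7*⅐ - 60 = -1 - 60 = -61)
G*b(-14, V) = -61*(-14 + 25) = -61*11 = -671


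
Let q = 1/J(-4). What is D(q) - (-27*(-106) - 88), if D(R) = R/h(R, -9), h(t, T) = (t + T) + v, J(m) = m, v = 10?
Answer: -8323/3 ≈ -2774.3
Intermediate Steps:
h(t, T) = 10 + T + t (h(t, T) = (t + T) + 10 = (T + t) + 10 = 10 + T + t)
q = -1/4 (q = 1/(-4) = -1/4 ≈ -0.25000)
D(R) = R/(1 + R) (D(R) = R/(10 - 9 + R) = R/(1 + R))
D(q) - (-27*(-106) - 88) = -1/(4*(1 - 1/4)) - (-27*(-106) - 88) = -1/(4*3/4) - (2862 - 88) = -1/4*4/3 - 1*2774 = -1/3 - 2774 = -8323/3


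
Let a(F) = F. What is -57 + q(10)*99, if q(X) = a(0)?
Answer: -57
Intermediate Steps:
q(X) = 0
-57 + q(10)*99 = -57 + 0*99 = -57 + 0 = -57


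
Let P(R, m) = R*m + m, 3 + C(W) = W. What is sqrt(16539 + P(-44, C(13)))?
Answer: sqrt(16109) ≈ 126.92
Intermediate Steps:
C(W) = -3 + W
P(R, m) = m + R*m
sqrt(16539 + P(-44, C(13))) = sqrt(16539 + (-3 + 13)*(1 - 44)) = sqrt(16539 + 10*(-43)) = sqrt(16539 - 430) = sqrt(16109)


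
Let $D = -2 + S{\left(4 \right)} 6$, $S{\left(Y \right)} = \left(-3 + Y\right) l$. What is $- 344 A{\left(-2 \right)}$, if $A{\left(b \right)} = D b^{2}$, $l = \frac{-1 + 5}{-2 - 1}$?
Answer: $13760$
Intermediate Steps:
$l = - \frac{4}{3}$ ($l = \frac{4}{-3} = 4 \left(- \frac{1}{3}\right) = - \frac{4}{3} \approx -1.3333$)
$S{\left(Y \right)} = 4 - \frac{4 Y}{3}$ ($S{\left(Y \right)} = \left(-3 + Y\right) \left(- \frac{4}{3}\right) = 4 - \frac{4 Y}{3}$)
$D = -10$ ($D = -2 + \left(4 - \frac{16}{3}\right) 6 = -2 - 8 = -10$)
$A{\left(b \right)} = - 10 b^{2}$
$- 344 A{\left(-2 \right)} = - 344 \left(- 10 \left(-2\right)^{2}\right) = - 344 \left(\left(-10\right) 4\right) = \left(-344\right) \left(-40\right) = 13760$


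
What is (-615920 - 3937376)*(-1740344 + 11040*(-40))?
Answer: 9935036887424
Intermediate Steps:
(-615920 - 3937376)*(-1740344 + 11040*(-40)) = -4553296*(-1740344 - 441600) = -4553296*(-2181944) = 9935036887424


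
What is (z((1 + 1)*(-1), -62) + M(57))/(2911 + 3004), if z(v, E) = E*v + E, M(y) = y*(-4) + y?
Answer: -109/5915 ≈ -0.018428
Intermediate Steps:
M(y) = -3*y (M(y) = -4*y + y = -3*y)
z(v, E) = E + E*v
(z((1 + 1)*(-1), -62) + M(57))/(2911 + 3004) = (-62*(1 + (1 + 1)*(-1)) - 3*57)/(2911 + 3004) = (-62*(1 + 2*(-1)) - 171)/5915 = (-62*(1 - 2) - 171)*(1/5915) = (-62*(-1) - 171)*(1/5915) = (62 - 171)*(1/5915) = -109*1/5915 = -109/5915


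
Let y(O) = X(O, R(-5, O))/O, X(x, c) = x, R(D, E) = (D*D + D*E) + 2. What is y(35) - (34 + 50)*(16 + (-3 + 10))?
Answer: -1931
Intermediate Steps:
R(D, E) = 2 + D**2 + D*E (R(D, E) = (D**2 + D*E) + 2 = 2 + D**2 + D*E)
y(O) = 1 (y(O) = O/O = 1)
y(35) - (34 + 50)*(16 + (-3 + 10)) = 1 - (34 + 50)*(16 + (-3 + 10)) = 1 - 84*(16 + 7) = 1 - 84*23 = 1 - 1*1932 = 1 - 1932 = -1931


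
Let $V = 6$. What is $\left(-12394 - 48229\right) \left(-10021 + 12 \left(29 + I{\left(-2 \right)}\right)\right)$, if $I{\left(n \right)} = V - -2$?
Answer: $580586471$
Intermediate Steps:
$I{\left(n \right)} = 8$ ($I{\left(n \right)} = 6 - -2 = 6 + 2 = 8$)
$\left(-12394 - 48229\right) \left(-10021 + 12 \left(29 + I{\left(-2 \right)}\right)\right) = \left(-12394 - 48229\right) \left(-10021 + 12 \left(29 + 8\right)\right) = - 60623 \left(-10021 + 12 \cdot 37\right) = - 60623 \left(-10021 + 444\right) = \left(-60623\right) \left(-9577\right) = 580586471$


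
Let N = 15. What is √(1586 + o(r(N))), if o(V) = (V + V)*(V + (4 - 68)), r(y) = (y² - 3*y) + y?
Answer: 2*√13169 ≈ 229.51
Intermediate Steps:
r(y) = y² - 2*y
o(V) = 2*V*(-64 + V) (o(V) = (2*V)*(V - 64) = (2*V)*(-64 + V) = 2*V*(-64 + V))
√(1586 + o(r(N))) = √(1586 + 2*(15*(-2 + 15))*(-64 + 15*(-2 + 15))) = √(1586 + 2*(15*13)*(-64 + 15*13)) = √(1586 + 2*195*(-64 + 195)) = √(1586 + 2*195*131) = √(1586 + 51090) = √52676 = 2*√13169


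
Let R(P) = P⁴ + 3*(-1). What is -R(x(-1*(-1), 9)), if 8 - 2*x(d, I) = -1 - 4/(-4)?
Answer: -253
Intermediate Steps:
x(d, I) = 4 (x(d, I) = 4 - (-1 - 4/(-4))/2 = 4 - (-1 - 4*(-¼))/2 = 4 - (-1 + 1)/2 = 4 - ½*0 = 4 + 0 = 4)
R(P) = -3 + P⁴ (R(P) = P⁴ - 3 = -3 + P⁴)
-R(x(-1*(-1), 9)) = -(-3 + 4⁴) = -(-3 + 256) = -1*253 = -253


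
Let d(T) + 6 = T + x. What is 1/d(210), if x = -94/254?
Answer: 127/25861 ≈ 0.0049109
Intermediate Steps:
x = -47/127 (x = -94*1/254 = -47/127 ≈ -0.37008)
d(T) = -809/127 + T (d(T) = -6 + (T - 47/127) = -6 + (-47/127 + T) = -809/127 + T)
1/d(210) = 1/(-809/127 + 210) = 1/(25861/127) = 127/25861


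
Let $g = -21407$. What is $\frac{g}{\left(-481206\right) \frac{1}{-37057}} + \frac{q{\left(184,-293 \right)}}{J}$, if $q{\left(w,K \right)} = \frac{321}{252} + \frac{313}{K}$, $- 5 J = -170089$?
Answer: $- \frac{553474923385388227}{335739869764068} \approx -1648.5$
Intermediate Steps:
$J = \frac{170089}{5}$ ($J = \left(- \frac{1}{5}\right) \left(-170089\right) = \frac{170089}{5} \approx 34018.0$)
$q{\left(w,K \right)} = \frac{107}{84} + \frac{313}{K}$ ($q{\left(w,K \right)} = 321 \cdot \frac{1}{252} + \frac{313}{K} = \frac{107}{84} + \frac{313}{K}$)
$\frac{g}{\left(-481206\right) \frac{1}{-37057}} + \frac{q{\left(184,-293 \right)}}{J} = - \frac{21407}{\left(-481206\right) \frac{1}{-37057}} + \frac{\frac{107}{84} + \frac{313}{-293}}{\frac{170089}{5}} = - \frac{21407}{\left(-481206\right) \left(- \frac{1}{37057}\right)} + \left(\frac{107}{84} + 313 \left(- \frac{1}{293}\right)\right) \frac{5}{170089} = - \frac{21407}{\frac{481206}{37057}} + \left(\frac{107}{84} - \frac{313}{293}\right) \frac{5}{170089} = \left(-21407\right) \frac{37057}{481206} + \frac{5059}{24612} \cdot \frac{5}{170089} = - \frac{793279199}{481206} + \frac{25295}{4186230468} = - \frac{553474923385388227}{335739869764068}$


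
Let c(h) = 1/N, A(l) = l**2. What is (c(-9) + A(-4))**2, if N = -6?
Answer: 9025/36 ≈ 250.69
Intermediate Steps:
c(h) = -1/6 (c(h) = 1/(-6) = -1/6)
(c(-9) + A(-4))**2 = (-1/6 + (-4)**2)**2 = (-1/6 + 16)**2 = (95/6)**2 = 9025/36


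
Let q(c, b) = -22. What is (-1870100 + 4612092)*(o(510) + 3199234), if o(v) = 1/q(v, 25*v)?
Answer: 8772273909492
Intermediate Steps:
o(v) = -1/22 (o(v) = 1/(-22) = -1/22)
(-1870100 + 4612092)*(o(510) + 3199234) = (-1870100 + 4612092)*(-1/22 + 3199234) = 2741992*(70383147/22) = 8772273909492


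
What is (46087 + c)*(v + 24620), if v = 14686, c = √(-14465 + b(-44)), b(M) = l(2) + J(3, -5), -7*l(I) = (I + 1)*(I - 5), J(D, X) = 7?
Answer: 1811495622 + 39306*I*√708379/7 ≈ 1.8115e+9 + 4.726e+6*I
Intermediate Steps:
l(I) = -(1 + I)*(-5 + I)/7 (l(I) = -(I + 1)*(I - 5)/7 = -(1 + I)*(-5 + I)/7)
b(M) = 58/7 (b(M) = (5/7 - ⅐*2² + (4/7)*2) + 7 = (5/7 - ⅐*4 + 8/7) + 7 = (5/7 - 4/7 + 8/7) + 7 = 9/7 + 7 = 58/7)
c = I*√708379/7 (c = √(-14465 + 58/7) = √(-101197/7) = I*√708379/7 ≈ 120.24*I)
(46087 + c)*(v + 24620) = (46087 + I*√708379/7)*(14686 + 24620) = (46087 + I*√708379/7)*39306 = 1811495622 + 39306*I*√708379/7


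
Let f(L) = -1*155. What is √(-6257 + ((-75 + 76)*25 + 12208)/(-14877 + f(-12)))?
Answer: 11*I*√2921533086/7516 ≈ 79.106*I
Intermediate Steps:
f(L) = -155
√(-6257 + ((-75 + 76)*25 + 12208)/(-14877 + f(-12))) = √(-6257 + ((-75 + 76)*25 + 12208)/(-14877 - 155)) = √(-6257 + (1*25 + 12208)/(-15032)) = √(-6257 + (25 + 12208)*(-1/15032)) = √(-6257 + 12233*(-1/15032)) = √(-6257 - 12233/15032) = √(-94067457/15032) = 11*I*√2921533086/7516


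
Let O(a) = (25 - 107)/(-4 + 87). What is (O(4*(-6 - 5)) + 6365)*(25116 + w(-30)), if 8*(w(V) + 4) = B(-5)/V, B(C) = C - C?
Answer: 13264484856/83 ≈ 1.5981e+8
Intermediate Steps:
B(C) = 0
O(a) = -82/83
w(V) = -4 (w(V) = -4 + (0/V)/8 = -4 + (⅛)*0 = -4 + 0 = -4)
(O(4*(-6 - 5)) + 6365)*(25116 + w(-30)) = (-82/83 + 6365)*(25116 - 4) = (528213/83)*25112 = 13264484856/83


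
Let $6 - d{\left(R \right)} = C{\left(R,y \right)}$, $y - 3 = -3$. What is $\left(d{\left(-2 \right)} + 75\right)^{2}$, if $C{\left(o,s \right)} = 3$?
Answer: $6084$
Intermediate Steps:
$y = 0$ ($y = 3 - 3 = 0$)
$d{\left(R \right)} = 3$ ($d{\left(R \right)} = 6 - 3 = 3$)
$\left(d{\left(-2 \right)} + 75\right)^{2} = \left(3 + 75\right)^{2} = 78^{2} = 6084$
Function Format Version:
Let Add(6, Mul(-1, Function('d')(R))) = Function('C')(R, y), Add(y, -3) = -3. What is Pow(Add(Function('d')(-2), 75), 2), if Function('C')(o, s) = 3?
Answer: 6084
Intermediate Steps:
y = 0 (y = Add(3, -3) = 0)
Function('d')(R) = 3 (Function('d')(R) = Add(6, Mul(-1, 3)) = Add(6, -3) = 3)
Pow(Add(Function('d')(-2), 75), 2) = Pow(Add(3, 75), 2) = Pow(78, 2) = 6084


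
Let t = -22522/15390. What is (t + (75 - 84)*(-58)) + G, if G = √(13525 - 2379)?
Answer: 4005529/7695 + √11146 ≈ 626.11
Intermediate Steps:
t = -11261/7695 (t = -22522*1/15390 = -11261/7695 ≈ -1.4634)
G = √11146 ≈ 105.57
(t + (75 - 84)*(-58)) + G = (-11261/7695 + (75 - 84)*(-58)) + √11146 = (-11261/7695 - 9*(-58)) + √11146 = (-11261/7695 + 522) + √11146 = 4005529/7695 + √11146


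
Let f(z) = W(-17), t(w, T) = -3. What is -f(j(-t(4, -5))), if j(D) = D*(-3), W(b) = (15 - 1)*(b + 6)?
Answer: 154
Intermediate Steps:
W(b) = 84 + 14*b (W(b) = 14*(6 + b) = 84 + 14*b)
j(D) = -3*D
f(z) = -154 (f(z) = 84 + 14*(-17) = 84 - 238 = -154)
-f(j(-t(4, -5))) = -1*(-154) = 154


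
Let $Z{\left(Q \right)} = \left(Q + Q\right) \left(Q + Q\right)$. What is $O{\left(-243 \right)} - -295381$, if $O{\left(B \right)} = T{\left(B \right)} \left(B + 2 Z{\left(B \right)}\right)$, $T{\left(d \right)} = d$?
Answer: $-114436826$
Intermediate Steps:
$Z{\left(Q \right)} = 4 Q^{2}$ ($Z{\left(Q \right)} = 2 Q 2 Q = 4 Q^{2}$)
$O{\left(B \right)} = B \left(B + 8 B^{2}\right)$ ($O{\left(B \right)} = B \left(B + 2 \cdot 4 B^{2}\right) = B \left(B + 8 B^{2}\right)$)
$O{\left(-243 \right)} - -295381 = \left(-243\right)^{2} \left(1 + 8 \left(-243\right)\right) - -295381 = 59049 \left(1 - 1944\right) + 295381 = 59049 \left(-1943\right) + 295381 = -114732207 + 295381 = -114436826$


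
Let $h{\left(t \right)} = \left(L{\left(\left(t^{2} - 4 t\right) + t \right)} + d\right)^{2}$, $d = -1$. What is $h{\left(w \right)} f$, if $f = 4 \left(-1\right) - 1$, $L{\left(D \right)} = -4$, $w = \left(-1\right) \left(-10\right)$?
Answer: $-125$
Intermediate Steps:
$w = 10$
$f = -5$ ($f = -4 - 1 = -5$)
$h{\left(t \right)} = 25$ ($h{\left(t \right)} = \left(-4 - 1\right)^{2} = \left(-5\right)^{2} = 25$)
$h{\left(w \right)} f = 25 \left(-5\right) = -125$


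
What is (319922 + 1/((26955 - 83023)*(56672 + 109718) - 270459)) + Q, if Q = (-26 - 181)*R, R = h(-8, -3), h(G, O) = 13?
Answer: 2959582815513148/9329424979 ≈ 3.1723e+5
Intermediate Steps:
R = 13
Q = -2691 (Q = (-26 - 181)*13 = -207*13 = -2691)
(319922 + 1/((26955 - 83023)*(56672 + 109718) - 270459)) + Q = (319922 + 1/((26955 - 83023)*(56672 + 109718) - 270459)) - 2691 = (319922 + 1/(-56068*166390 - 270459)) - 2691 = (319922 + 1/(-9329154520 - 270459)) - 2691 = (319922 + 1/(-9329424979)) - 2691 = (319922 - 1/9329424979) - 2691 = 2984688298131637/9329424979 - 2691 = 2959582815513148/9329424979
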